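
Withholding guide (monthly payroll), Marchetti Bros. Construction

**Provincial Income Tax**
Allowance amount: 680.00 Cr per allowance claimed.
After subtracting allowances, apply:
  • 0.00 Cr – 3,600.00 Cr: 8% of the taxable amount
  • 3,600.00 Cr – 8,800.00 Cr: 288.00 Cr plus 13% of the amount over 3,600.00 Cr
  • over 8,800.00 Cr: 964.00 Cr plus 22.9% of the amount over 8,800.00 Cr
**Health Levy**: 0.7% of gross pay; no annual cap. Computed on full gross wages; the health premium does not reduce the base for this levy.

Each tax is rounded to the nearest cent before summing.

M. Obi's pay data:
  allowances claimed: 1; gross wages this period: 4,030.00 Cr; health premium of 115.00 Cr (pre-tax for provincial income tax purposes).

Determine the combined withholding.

287.01 Cr

Provincial Income Tax: taxable = 4,030.00 Cr − 115.00 Cr − 1×680.00 Cr = 3,235.00 Cr
  8% × 3,235.00 Cr = 258.80 Cr
Health Levy: 0.7% × 4,030.00 Cr = 28.21 Cr
Total: 258.80 Cr + 28.21 Cr = 287.01 Cr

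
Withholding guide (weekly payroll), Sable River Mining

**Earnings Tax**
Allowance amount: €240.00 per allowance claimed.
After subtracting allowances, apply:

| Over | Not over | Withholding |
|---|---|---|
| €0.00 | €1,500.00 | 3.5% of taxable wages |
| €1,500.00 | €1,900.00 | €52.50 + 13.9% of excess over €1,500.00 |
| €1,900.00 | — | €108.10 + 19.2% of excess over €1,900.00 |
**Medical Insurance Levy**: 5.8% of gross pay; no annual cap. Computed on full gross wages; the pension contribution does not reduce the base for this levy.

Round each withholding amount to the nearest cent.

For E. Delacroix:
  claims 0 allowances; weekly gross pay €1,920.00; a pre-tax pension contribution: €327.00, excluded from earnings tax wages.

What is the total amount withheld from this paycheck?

€176.79

Earnings Tax: taxable = €1,920.00 − €327.00 = €1,593.00
  €52.50 + 13.9% × (€1,593.00 − €1,500.00) = €52.50 + 13.9% × €93.00 = €65.43
Medical Insurance Levy: 5.8% × €1,920.00 = €111.36
Total: €65.43 + €111.36 = €176.79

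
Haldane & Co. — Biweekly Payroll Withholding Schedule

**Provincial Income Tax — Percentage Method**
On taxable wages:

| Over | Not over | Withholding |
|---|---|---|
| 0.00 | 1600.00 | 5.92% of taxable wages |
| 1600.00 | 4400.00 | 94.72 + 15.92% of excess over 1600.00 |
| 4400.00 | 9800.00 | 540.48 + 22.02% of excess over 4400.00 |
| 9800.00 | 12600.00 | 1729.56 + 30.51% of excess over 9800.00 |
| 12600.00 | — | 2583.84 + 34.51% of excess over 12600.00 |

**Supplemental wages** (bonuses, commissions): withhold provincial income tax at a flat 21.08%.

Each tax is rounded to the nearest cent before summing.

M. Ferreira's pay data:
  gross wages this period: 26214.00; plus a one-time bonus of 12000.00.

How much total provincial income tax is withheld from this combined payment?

Provincial Income Tax: taxable = 26214.00
  2583.84 + 34.51% × (26214.00 − 12600.00) = 2583.84 + 34.51% × 13614.00 = 7282.03
Supplemental (21.08% flat on bonus): 21.08% × 12000.00 = 2529.60
Total provincial income tax: 7282.03 + 2529.60 = 9811.63

9811.63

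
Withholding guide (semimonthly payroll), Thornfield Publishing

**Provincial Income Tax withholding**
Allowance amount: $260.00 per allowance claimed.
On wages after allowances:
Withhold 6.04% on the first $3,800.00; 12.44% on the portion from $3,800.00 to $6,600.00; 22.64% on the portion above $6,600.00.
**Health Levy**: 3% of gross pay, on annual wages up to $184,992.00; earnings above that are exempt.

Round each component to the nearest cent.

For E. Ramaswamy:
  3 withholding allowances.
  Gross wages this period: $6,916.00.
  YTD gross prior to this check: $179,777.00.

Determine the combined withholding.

Provincial Income Tax: taxable = $6,916.00 − 3×$260.00 = $6,136.00
  $229.52 + 12.44% × ($6,136.00 − $3,800.00) = $229.52 + 12.44% × $2,336.00 = $520.12
Health Levy: cap $184,992.00 − YTD $179,777.00 = $5,215.00 subject; 3% × $5,215.00 = $156.45
Total: $520.12 + $156.45 = $676.57

$676.57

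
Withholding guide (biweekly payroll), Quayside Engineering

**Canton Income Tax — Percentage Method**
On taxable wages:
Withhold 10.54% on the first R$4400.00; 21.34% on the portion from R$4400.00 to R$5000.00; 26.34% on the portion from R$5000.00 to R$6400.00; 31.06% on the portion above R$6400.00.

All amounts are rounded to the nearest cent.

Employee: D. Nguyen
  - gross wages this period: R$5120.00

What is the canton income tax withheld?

R$623.41

Canton Income Tax: taxable = R$5120.00
  R$591.80 + 26.34% × (R$5120.00 − R$5000.00) = R$591.80 + 26.34% × R$120.00 = R$623.41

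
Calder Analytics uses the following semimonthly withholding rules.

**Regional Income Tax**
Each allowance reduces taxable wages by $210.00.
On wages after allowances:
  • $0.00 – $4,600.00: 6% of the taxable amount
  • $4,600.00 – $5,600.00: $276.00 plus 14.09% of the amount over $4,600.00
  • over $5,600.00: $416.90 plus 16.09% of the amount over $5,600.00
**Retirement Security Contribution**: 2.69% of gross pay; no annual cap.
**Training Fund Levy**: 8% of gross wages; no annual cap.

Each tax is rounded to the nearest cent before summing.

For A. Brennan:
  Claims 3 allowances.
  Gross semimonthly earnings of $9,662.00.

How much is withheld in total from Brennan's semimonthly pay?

$2,001.98

Regional Income Tax: taxable = $9,662.00 − 3×$210.00 = $9,032.00
  $416.90 + 16.09% × ($9,032.00 − $5,600.00) = $416.90 + 16.09% × $3,432.00 = $969.11
Retirement Security Contribution: 2.69% × $9,662.00 = $259.91
Training Fund Levy: 8% × $9,662.00 = $772.96
Total: $969.11 + $259.91 + $772.96 = $2,001.98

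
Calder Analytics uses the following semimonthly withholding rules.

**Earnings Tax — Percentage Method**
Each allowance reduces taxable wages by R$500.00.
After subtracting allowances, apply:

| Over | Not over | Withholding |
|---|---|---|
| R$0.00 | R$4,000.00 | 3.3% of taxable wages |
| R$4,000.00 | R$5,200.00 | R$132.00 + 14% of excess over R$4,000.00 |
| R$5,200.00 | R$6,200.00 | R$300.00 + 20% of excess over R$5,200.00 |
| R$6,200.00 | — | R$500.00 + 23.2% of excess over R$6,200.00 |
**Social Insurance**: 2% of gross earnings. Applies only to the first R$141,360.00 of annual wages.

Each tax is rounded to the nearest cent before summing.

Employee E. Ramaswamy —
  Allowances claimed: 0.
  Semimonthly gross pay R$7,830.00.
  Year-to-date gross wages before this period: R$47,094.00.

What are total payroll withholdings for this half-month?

R$1,034.76

Earnings Tax: taxable = R$7,830.00
  R$500.00 + 23.2% × (R$7,830.00 − R$6,200.00) = R$500.00 + 23.2% × R$1,630.00 = R$878.16
Social Insurance: 2% × R$7,830.00 = R$156.60
Total: R$878.16 + R$156.60 = R$1,034.76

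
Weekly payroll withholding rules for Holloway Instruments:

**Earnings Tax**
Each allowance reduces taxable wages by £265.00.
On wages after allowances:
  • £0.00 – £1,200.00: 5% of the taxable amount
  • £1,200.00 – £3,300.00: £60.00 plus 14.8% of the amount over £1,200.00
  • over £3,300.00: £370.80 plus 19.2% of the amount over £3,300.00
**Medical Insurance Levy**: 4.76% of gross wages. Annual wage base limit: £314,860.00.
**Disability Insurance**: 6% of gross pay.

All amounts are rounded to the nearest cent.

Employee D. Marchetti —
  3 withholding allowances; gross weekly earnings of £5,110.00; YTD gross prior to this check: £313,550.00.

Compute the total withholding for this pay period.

Earnings Tax: taxable = £5,110.00 − 3×£265.00 = £4,315.00
  £370.80 + 19.2% × (£4,315.00 − £3,300.00) = £370.80 + 19.2% × £1,015.00 = £565.68
Medical Insurance Levy: cap £314,860.00 − YTD £313,550.00 = £1,310.00 subject; 4.76% × £1,310.00 = £62.36
Disability Insurance: 6% × £5,110.00 = £306.60
Total: £565.68 + £62.36 + £306.60 = £934.64

£934.64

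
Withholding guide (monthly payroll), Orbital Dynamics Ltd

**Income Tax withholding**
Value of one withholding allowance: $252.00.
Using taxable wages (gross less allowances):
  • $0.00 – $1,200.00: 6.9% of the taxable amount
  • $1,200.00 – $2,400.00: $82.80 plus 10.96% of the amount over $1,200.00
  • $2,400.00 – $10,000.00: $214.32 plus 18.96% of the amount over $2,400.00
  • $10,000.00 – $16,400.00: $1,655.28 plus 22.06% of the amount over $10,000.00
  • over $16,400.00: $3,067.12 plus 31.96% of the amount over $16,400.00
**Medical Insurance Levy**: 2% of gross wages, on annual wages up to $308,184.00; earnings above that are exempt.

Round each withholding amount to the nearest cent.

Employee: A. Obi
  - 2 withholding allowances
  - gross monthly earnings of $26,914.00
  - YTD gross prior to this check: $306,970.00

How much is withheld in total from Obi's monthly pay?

$6,290.60

Income Tax: taxable = $26,914.00 − 2×$252.00 = $26,410.00
  $3,067.12 + 31.96% × ($26,410.00 − $16,400.00) = $3,067.12 + 31.96% × $10,010.00 = $6,266.32
Medical Insurance Levy: cap $308,184.00 − YTD $306,970.00 = $1,214.00 subject; 2% × $1,214.00 = $24.28
Total: $6,266.32 + $24.28 = $6,290.60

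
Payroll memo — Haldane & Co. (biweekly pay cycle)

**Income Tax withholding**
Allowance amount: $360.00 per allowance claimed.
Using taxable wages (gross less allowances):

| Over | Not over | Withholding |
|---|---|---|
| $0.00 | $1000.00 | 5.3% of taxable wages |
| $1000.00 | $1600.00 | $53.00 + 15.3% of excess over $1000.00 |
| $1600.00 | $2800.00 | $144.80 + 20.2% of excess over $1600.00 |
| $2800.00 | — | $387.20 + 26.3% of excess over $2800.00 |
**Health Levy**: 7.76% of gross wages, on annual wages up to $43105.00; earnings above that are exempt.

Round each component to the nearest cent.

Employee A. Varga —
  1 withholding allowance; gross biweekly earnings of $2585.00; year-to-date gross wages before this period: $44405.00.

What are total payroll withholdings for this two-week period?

Income Tax: taxable = $2585.00 − 1×$360.00 = $2225.00
  $144.80 + 20.2% × ($2225.00 − $1600.00) = $144.80 + 20.2% × $625.00 = $271.05
Health Levy: YTD $44405.00 ≥ cap $43105.00 → $0.00
Total: $271.05 + $0.00 = $271.05

$271.05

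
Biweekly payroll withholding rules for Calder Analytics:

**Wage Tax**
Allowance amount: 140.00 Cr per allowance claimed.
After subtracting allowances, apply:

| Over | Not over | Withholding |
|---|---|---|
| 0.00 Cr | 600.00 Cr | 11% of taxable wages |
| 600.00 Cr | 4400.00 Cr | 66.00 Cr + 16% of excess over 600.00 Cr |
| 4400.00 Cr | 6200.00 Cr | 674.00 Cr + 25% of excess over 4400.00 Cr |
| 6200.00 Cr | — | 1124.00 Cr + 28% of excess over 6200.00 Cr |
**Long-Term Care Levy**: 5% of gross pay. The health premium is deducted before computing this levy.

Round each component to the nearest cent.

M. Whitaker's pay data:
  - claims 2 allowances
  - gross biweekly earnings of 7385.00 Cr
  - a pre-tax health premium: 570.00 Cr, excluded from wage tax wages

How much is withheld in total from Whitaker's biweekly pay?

Wage Tax: taxable = 7385.00 Cr − 570.00 Cr − 2×140.00 Cr = 6535.00 Cr
  1124.00 Cr + 28% × (6535.00 Cr − 6200.00 Cr) = 1124.00 Cr + 28% × 335.00 Cr = 1217.80 Cr
Long-Term Care Levy: 5% × 6815.00 Cr = 340.75 Cr
Total: 1217.80 Cr + 340.75 Cr = 1558.55 Cr

1558.55 Cr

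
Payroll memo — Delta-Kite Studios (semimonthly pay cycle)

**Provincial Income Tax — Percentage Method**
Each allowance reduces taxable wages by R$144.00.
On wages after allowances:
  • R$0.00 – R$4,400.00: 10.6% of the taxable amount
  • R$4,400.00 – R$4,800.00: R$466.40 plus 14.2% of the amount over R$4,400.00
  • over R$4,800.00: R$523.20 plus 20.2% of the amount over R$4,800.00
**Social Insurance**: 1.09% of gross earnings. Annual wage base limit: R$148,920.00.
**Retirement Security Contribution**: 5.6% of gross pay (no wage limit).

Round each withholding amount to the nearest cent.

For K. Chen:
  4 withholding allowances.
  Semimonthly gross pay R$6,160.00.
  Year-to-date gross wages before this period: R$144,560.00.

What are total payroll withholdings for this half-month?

R$1,074.05

Provincial Income Tax: taxable = R$6,160.00 − 4×R$144.00 = R$5,584.00
  R$523.20 + 20.2% × (R$5,584.00 − R$4,800.00) = R$523.20 + 20.2% × R$784.00 = R$681.57
Social Insurance: cap R$148,920.00 − YTD R$144,560.00 = R$4,360.00 subject; 1.09% × R$4,360.00 = R$47.52
Retirement Security Contribution: 5.6% × R$6,160.00 = R$344.96
Total: R$681.57 + R$47.52 + R$344.96 = R$1,074.05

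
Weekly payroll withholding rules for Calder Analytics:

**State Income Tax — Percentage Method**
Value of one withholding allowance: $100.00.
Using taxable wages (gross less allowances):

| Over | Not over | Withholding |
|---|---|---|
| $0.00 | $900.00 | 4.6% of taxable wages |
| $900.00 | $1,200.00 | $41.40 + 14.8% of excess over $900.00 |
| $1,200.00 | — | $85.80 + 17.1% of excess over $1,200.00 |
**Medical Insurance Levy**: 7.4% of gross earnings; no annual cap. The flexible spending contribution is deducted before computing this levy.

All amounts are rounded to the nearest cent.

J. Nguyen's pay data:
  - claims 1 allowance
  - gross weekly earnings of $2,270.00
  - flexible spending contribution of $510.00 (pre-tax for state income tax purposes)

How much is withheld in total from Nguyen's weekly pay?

State Income Tax: taxable = $2,270.00 − $510.00 − 1×$100.00 = $1,660.00
  $85.80 + 17.1% × ($1,660.00 − $1,200.00) = $85.80 + 17.1% × $460.00 = $164.46
Medical Insurance Levy: 7.4% × $1,760.00 = $130.24
Total: $164.46 + $130.24 = $294.70

$294.70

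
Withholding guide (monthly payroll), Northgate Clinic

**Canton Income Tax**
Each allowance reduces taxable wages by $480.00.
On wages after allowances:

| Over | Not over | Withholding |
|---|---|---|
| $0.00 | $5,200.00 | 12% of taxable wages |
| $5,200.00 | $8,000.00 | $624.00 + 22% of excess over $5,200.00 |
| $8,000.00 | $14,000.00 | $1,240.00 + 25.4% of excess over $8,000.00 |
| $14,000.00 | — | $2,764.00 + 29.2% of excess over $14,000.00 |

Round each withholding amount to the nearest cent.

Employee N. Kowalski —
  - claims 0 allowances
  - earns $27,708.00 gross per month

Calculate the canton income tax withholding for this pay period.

Canton Income Tax: taxable = $27,708.00
  $2,764.00 + 29.2% × ($27,708.00 − $14,000.00) = $2,764.00 + 29.2% × $13,708.00 = $6,766.74

$6,766.74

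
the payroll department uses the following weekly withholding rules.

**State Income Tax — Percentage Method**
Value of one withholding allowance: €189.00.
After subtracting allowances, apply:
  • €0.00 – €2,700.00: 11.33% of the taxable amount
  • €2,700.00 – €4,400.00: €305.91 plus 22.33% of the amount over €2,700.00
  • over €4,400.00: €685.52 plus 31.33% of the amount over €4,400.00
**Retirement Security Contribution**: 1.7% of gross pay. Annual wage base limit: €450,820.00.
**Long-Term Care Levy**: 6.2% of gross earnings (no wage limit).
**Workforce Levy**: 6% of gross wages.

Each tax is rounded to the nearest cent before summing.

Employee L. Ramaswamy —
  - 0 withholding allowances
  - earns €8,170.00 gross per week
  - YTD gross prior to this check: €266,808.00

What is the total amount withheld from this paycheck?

State Income Tax: taxable = €8,170.00
  €685.52 + 31.33% × (€8,170.00 − €4,400.00) = €685.52 + 31.33% × €3,770.00 = €1,866.66
Retirement Security Contribution: 1.7% × €8,170.00 = €138.89
Long-Term Care Levy: 6.2% × €8,170.00 = €506.54
Workforce Levy: 6% × €8,170.00 = €490.20
Total: €1,866.66 + €138.89 + €506.54 + €490.20 = €3,002.29

€3,002.29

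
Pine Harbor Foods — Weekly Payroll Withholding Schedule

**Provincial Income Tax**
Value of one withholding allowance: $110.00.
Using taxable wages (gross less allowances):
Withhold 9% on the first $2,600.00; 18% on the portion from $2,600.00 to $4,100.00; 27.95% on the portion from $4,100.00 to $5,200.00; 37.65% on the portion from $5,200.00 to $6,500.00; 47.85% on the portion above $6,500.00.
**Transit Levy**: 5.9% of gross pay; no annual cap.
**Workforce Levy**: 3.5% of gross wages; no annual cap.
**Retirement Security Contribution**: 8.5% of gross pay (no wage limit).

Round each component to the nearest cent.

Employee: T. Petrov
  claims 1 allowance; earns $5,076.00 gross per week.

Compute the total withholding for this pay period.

$1,654.65

Provincial Income Tax: taxable = $5,076.00 − 1×$110.00 = $4,966.00
  $504.00 + 27.95% × ($4,966.00 − $4,100.00) = $504.00 + 27.95% × $866.00 = $746.05
Transit Levy: 5.9% × $5,076.00 = $299.48
Workforce Levy: 3.5% × $5,076.00 = $177.66
Retirement Security Contribution: 8.5% × $5,076.00 = $431.46
Total: $746.05 + $299.48 + $177.66 + $431.46 = $1,654.65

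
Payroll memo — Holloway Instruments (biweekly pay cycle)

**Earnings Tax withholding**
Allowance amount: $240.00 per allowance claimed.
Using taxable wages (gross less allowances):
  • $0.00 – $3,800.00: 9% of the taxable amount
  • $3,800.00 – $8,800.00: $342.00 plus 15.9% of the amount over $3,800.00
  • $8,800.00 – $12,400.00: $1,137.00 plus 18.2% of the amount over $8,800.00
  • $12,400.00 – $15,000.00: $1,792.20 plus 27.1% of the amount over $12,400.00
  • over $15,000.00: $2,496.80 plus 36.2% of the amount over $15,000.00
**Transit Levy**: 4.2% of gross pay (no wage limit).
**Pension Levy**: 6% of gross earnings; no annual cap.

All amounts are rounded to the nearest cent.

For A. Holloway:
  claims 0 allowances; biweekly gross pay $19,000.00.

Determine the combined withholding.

$5,882.80

Earnings Tax: taxable = $19,000.00
  $2,496.80 + 36.2% × ($19,000.00 − $15,000.00) = $2,496.80 + 36.2% × $4,000.00 = $3,944.80
Transit Levy: 4.2% × $19,000.00 = $798.00
Pension Levy: 6% × $19,000.00 = $1,140.00
Total: $3,944.80 + $798.00 + $1,140.00 = $5,882.80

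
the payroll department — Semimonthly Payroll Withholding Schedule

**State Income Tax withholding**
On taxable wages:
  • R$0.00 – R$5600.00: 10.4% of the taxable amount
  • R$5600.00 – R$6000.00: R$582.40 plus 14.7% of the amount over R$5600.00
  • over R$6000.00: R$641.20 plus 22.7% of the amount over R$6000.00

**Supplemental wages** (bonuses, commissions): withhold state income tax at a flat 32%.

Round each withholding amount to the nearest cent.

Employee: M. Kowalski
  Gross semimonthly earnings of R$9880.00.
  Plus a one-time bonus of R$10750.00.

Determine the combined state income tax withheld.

State Income Tax: taxable = R$9880.00
  R$641.20 + 22.7% × (R$9880.00 − R$6000.00) = R$641.20 + 22.7% × R$3880.00 = R$1521.96
Supplemental (32% flat on bonus): 32% × R$10750.00 = R$3440.00
Total state income tax: R$1521.96 + R$3440.00 = R$4961.96

R$4961.96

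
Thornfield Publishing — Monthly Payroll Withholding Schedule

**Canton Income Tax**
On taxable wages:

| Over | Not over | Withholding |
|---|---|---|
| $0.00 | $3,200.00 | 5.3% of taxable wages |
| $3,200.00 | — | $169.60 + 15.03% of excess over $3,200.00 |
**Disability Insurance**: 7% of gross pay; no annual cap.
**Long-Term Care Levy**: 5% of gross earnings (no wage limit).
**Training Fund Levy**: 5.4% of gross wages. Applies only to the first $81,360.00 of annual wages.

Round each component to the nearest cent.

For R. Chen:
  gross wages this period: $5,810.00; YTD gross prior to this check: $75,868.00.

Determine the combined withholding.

Canton Income Tax: taxable = $5,810.00
  $169.60 + 15.03% × ($5,810.00 − $3,200.00) = $169.60 + 15.03% × $2,610.00 = $561.88
Disability Insurance: 7% × $5,810.00 = $406.70
Long-Term Care Levy: 5% × $5,810.00 = $290.50
Training Fund Levy: cap $81,360.00 − YTD $75,868.00 = $5,492.00 subject; 5.4% × $5,492.00 = $296.57
Total: $561.88 + $406.70 + $290.50 + $296.57 = $1,555.65

$1,555.65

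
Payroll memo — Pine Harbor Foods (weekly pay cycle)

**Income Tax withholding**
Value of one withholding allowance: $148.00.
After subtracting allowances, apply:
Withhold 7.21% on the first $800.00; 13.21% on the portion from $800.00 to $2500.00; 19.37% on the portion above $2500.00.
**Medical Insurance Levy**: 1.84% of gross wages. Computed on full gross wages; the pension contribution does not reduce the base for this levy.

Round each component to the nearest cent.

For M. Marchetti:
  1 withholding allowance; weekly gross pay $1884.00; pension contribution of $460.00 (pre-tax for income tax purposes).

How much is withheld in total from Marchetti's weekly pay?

Income Tax: taxable = $1884.00 − $460.00 − 1×$148.00 = $1276.00
  $57.68 + 13.21% × ($1276.00 − $800.00) = $57.68 + 13.21% × $476.00 = $120.56
Medical Insurance Levy: 1.84% × $1884.00 = $34.67
Total: $120.56 + $34.67 = $155.23

$155.23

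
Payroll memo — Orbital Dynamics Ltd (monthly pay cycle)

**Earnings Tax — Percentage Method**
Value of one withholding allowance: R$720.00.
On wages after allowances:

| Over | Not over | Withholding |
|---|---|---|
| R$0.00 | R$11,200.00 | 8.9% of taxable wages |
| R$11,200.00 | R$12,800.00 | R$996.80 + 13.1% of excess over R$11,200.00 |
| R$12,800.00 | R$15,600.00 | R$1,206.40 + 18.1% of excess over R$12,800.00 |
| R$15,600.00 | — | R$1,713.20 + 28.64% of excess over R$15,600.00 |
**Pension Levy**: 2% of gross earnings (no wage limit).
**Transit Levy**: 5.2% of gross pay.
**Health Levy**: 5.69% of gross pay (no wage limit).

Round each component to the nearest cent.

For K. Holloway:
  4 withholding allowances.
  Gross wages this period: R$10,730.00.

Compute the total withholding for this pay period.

R$2,081.75

Earnings Tax: taxable = R$10,730.00 − 4×R$720.00 = R$7,850.00
  8.9% × R$7,850.00 = R$698.65
Pension Levy: 2% × R$10,730.00 = R$214.60
Transit Levy: 5.2% × R$10,730.00 = R$557.96
Health Levy: 5.69% × R$10,730.00 = R$610.54
Total: R$698.65 + R$214.60 + R$557.96 + R$610.54 = R$2,081.75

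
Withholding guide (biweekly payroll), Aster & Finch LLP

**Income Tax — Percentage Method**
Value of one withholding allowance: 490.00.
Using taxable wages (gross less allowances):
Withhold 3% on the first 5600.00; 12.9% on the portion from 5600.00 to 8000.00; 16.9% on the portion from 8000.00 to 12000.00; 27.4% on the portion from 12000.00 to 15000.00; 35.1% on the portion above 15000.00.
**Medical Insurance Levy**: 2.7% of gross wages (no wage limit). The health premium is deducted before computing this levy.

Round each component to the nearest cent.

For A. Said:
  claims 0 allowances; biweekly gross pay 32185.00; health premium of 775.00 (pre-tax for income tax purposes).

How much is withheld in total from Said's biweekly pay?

8583.58

Income Tax: taxable = 32185.00 − 775.00 = 31410.00
  1975.60 + 35.1% × (31410.00 − 15000.00) = 1975.60 + 35.1% × 16410.00 = 7735.51
Medical Insurance Levy: 2.7% × 31410.00 = 848.07
Total: 7735.51 + 848.07 = 8583.58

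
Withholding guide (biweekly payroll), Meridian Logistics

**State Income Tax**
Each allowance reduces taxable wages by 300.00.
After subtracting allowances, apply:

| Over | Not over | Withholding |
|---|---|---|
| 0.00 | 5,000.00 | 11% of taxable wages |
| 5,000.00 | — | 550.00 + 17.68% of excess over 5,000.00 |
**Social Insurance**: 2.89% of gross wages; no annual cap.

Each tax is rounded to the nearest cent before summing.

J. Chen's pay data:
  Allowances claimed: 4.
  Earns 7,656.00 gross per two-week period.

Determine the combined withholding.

State Income Tax: taxable = 7,656.00 − 4×300.00 = 6,456.00
  550.00 + 17.68% × (6,456.00 − 5,000.00) = 550.00 + 17.68% × 1,456.00 = 807.42
Social Insurance: 2.89% × 7,656.00 = 221.26
Total: 807.42 + 221.26 = 1,028.68

1,028.68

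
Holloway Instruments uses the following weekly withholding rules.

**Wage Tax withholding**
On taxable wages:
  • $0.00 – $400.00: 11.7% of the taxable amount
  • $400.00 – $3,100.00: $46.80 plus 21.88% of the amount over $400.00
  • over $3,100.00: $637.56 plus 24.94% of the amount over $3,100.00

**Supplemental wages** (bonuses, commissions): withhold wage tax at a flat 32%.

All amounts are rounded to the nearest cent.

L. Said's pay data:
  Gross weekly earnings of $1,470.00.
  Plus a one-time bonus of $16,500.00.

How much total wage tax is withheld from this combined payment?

Wage Tax: taxable = $1,470.00
  $46.80 + 21.88% × ($1,470.00 − $400.00) = $46.80 + 21.88% × $1,070.00 = $280.92
Supplemental (32% flat on bonus): 32% × $16,500.00 = $5,280.00
Total wage tax: $280.92 + $5,280.00 = $5,560.92

$5,560.92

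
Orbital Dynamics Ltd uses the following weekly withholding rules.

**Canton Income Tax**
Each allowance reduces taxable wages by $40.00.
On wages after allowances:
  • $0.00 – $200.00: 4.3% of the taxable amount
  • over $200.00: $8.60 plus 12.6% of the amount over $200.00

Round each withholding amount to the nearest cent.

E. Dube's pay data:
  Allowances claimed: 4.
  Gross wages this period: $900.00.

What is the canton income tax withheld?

$76.64

Canton Income Tax: taxable = $900.00 − 4×$40.00 = $740.00
  $8.60 + 12.6% × ($740.00 − $200.00) = $8.60 + 12.6% × $540.00 = $76.64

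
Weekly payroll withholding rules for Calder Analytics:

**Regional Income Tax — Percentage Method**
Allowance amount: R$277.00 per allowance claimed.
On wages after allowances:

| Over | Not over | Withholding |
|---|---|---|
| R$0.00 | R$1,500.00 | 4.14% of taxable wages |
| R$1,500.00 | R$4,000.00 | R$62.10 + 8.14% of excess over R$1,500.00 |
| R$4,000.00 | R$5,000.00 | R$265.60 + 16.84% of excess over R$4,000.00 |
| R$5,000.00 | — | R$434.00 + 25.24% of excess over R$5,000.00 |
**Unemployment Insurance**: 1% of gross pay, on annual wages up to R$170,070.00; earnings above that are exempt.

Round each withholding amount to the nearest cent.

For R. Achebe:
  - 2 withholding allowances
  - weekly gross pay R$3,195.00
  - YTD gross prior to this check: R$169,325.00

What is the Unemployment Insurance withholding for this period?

R$7.45

Unemployment Insurance: cap R$170,070.00 − YTD R$169,325.00 = R$745.00 subject; 1% × R$745.00 = R$7.45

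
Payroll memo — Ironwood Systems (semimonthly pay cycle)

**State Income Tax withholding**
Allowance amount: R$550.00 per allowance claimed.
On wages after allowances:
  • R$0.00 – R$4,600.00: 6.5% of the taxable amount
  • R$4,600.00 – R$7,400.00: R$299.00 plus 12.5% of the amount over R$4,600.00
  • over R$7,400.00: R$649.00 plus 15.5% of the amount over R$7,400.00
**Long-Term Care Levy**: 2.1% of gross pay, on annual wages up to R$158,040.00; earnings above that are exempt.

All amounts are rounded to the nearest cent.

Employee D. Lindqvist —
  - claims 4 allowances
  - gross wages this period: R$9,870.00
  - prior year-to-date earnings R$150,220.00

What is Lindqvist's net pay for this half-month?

State Income Tax: taxable = R$9,870.00 − 4×R$550.00 = R$7,670.00
  R$649.00 + 15.5% × (R$7,670.00 − R$7,400.00) = R$649.00 + 15.5% × R$270.00 = R$690.85
Long-Term Care Levy: cap R$158,040.00 − YTD R$150,220.00 = R$7,820.00 subject; 2.1% × R$7,820.00 = R$164.22
Total withheld: R$690.85 + R$164.22 = R$855.07
Net pay: R$9,870.00 − R$855.07 = R$9,014.93

R$9,014.93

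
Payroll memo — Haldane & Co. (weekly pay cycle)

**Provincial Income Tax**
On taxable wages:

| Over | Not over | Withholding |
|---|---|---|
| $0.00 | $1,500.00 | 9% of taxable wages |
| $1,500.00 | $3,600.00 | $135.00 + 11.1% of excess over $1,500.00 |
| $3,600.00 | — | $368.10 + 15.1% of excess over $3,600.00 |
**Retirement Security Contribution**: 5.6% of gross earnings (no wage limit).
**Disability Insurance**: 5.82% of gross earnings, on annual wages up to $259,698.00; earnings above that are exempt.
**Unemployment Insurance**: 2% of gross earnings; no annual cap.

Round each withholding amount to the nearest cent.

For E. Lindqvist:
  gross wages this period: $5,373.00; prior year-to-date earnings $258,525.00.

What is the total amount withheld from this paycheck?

Provincial Income Tax: taxable = $5,373.00
  $368.10 + 15.1% × ($5,373.00 − $3,600.00) = $368.10 + 15.1% × $1,773.00 = $635.82
Retirement Security Contribution: 5.6% × $5,373.00 = $300.89
Disability Insurance: cap $259,698.00 − YTD $258,525.00 = $1,173.00 subject; 5.82% × $1,173.00 = $68.27
Unemployment Insurance: 2% × $5,373.00 = $107.46
Total: $635.82 + $300.89 + $68.27 + $107.46 = $1,112.44

$1,112.44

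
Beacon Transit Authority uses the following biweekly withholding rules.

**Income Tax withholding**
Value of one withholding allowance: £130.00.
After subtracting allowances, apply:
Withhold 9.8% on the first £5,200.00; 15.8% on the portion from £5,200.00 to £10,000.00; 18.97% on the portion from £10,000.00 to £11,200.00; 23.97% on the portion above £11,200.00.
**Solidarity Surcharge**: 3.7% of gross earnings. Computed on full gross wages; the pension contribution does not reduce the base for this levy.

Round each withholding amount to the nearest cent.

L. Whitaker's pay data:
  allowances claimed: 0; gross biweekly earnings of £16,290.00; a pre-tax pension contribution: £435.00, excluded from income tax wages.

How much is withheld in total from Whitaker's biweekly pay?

Income Tax: taxable = £16,290.00 − £435.00 = £15,855.00
  £1,495.64 + 23.97% × (£15,855.00 − £11,200.00) = £1,495.64 + 23.97% × £4,655.00 = £2,611.44
Solidarity Surcharge: 3.7% × £16,290.00 = £602.73
Total: £2,611.44 + £602.73 = £3,214.17

£3,214.17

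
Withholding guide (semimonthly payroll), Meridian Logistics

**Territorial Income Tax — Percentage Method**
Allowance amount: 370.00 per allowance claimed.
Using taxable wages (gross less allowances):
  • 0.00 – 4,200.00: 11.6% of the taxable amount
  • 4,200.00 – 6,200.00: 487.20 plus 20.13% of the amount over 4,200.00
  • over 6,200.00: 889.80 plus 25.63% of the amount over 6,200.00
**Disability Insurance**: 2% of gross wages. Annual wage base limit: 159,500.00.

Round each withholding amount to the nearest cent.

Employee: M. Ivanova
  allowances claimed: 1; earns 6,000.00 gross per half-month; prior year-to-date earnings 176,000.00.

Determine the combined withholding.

Territorial Income Tax: taxable = 6,000.00 − 1×370.00 = 5,630.00
  487.20 + 20.13% × (5,630.00 − 4,200.00) = 487.20 + 20.13% × 1,430.00 = 775.06
Disability Insurance: YTD 176,000.00 ≥ cap 159,500.00 → 0.00
Total: 775.06 + 0.00 = 775.06

775.06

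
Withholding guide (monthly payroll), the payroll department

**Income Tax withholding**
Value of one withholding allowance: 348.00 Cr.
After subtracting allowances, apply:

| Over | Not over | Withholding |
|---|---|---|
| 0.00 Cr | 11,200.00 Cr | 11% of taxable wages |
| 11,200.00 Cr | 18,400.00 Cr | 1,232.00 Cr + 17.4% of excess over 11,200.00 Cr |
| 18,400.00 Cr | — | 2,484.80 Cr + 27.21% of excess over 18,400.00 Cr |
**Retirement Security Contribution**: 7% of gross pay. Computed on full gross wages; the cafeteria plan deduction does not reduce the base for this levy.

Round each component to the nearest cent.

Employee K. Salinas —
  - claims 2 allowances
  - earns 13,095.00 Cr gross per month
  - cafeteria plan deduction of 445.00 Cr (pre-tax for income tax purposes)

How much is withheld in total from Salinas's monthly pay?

Income Tax: taxable = 13,095.00 Cr − 445.00 Cr − 2×348.00 Cr = 11,954.00 Cr
  1,232.00 Cr + 17.4% × (11,954.00 Cr − 11,200.00 Cr) = 1,232.00 Cr + 17.4% × 754.00 Cr = 1,363.20 Cr
Retirement Security Contribution: 7% × 13,095.00 Cr = 916.65 Cr
Total: 1,363.20 Cr + 916.65 Cr = 2,279.85 Cr

2,279.85 Cr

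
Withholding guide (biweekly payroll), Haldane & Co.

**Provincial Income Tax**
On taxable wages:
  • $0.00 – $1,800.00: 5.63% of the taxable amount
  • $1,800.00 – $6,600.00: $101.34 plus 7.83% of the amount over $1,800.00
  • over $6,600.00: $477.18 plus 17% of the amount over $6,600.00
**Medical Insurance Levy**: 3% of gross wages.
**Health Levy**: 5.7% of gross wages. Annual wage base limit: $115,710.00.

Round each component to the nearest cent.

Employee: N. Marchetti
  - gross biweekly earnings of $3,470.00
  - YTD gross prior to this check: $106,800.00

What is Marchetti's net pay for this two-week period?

Provincial Income Tax: taxable = $3,470.00
  $101.34 + 7.83% × ($3,470.00 − $1,800.00) = $101.34 + 7.83% × $1,670.00 = $232.10
Medical Insurance Levy: 3% × $3,470.00 = $104.10
Health Levy: 5.7% × $3,470.00 = $197.79
Total withheld: $232.10 + $104.10 + $197.79 = $533.99
Net pay: $3,470.00 − $533.99 = $2,936.01

$2,936.01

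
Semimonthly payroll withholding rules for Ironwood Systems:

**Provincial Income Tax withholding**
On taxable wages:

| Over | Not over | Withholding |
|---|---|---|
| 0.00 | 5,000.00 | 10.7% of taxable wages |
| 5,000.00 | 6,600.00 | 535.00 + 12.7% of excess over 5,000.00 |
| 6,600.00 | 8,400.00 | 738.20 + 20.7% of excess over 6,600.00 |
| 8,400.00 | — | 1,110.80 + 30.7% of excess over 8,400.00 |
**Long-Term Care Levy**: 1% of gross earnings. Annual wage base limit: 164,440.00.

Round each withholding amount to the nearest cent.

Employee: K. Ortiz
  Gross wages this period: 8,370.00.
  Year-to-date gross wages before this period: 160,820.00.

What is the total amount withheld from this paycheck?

Provincial Income Tax: taxable = 8,370.00
  738.20 + 20.7% × (8,370.00 − 6,600.00) = 738.20 + 20.7% × 1,770.00 = 1,104.59
Long-Term Care Levy: cap 164,440.00 − YTD 160,820.00 = 3,620.00 subject; 1% × 3,620.00 = 36.20
Total: 1,104.59 + 36.20 = 1,140.79

1,140.79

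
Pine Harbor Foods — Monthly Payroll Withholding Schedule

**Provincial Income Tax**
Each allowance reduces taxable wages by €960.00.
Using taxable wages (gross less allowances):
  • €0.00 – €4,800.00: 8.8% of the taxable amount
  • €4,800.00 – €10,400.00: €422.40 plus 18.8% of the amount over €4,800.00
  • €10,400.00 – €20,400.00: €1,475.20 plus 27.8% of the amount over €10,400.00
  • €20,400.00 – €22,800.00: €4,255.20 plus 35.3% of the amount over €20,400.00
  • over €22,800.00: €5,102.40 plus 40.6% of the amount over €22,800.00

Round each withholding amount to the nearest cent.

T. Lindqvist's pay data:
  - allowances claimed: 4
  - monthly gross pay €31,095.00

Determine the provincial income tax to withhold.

Provincial Income Tax: taxable = €31,095.00 − 4×€960.00 = €27,255.00
  €5,102.40 + 40.6% × (€27,255.00 − €22,800.00) = €5,102.40 + 40.6% × €4,455.00 = €6,911.13

€6,911.13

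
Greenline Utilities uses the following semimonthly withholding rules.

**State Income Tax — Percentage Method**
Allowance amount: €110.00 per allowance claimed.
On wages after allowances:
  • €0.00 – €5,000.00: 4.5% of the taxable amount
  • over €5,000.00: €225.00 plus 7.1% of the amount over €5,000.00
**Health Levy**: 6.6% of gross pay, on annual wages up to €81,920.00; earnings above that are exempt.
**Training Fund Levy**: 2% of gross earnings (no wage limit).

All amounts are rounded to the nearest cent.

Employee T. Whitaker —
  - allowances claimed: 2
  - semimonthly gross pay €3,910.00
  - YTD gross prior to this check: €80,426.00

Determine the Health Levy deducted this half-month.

Health Levy: cap €81,920.00 − YTD €80,426.00 = €1,494.00 subject; 6.6% × €1,494.00 = €98.60

€98.60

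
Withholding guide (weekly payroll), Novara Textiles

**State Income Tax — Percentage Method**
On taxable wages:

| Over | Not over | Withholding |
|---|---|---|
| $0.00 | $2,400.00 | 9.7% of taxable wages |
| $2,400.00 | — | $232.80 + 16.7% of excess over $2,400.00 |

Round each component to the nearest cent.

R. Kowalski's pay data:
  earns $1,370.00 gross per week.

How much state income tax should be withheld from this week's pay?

State Income Tax: taxable = $1,370.00
  9.7% × $1,370.00 = $132.89

$132.89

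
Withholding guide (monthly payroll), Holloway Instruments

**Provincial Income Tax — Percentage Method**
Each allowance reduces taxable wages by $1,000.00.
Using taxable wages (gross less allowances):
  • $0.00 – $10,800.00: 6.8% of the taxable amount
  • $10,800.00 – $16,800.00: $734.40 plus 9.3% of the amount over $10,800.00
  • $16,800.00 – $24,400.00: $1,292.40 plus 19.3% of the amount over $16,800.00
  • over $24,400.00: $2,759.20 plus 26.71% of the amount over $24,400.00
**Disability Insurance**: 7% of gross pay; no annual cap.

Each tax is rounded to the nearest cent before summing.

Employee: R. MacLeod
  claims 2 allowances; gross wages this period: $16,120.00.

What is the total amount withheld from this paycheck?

$2,171.56

Provincial Income Tax: taxable = $16,120.00 − 2×$1,000.00 = $14,120.00
  $734.40 + 9.3% × ($14,120.00 − $10,800.00) = $734.40 + 9.3% × $3,320.00 = $1,043.16
Disability Insurance: 7% × $16,120.00 = $1,128.40
Total: $1,043.16 + $1,128.40 = $2,171.56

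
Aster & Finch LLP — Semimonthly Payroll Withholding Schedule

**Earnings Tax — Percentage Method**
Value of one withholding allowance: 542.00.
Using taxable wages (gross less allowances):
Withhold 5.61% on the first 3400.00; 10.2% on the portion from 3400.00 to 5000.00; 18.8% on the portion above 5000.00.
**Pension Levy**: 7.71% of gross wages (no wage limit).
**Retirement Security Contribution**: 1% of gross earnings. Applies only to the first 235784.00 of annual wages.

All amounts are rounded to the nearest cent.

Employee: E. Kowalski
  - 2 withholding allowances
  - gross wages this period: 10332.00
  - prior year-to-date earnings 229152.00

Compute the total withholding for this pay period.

2015.48

Earnings Tax: taxable = 10332.00 − 2×542.00 = 9248.00
  353.94 + 18.8% × (9248.00 − 5000.00) = 353.94 + 18.8% × 4248.00 = 1152.56
Pension Levy: 7.71% × 10332.00 = 796.60
Retirement Security Contribution: cap 235784.00 − YTD 229152.00 = 6632.00 subject; 1% × 6632.00 = 66.32
Total: 1152.56 + 796.60 + 66.32 = 2015.48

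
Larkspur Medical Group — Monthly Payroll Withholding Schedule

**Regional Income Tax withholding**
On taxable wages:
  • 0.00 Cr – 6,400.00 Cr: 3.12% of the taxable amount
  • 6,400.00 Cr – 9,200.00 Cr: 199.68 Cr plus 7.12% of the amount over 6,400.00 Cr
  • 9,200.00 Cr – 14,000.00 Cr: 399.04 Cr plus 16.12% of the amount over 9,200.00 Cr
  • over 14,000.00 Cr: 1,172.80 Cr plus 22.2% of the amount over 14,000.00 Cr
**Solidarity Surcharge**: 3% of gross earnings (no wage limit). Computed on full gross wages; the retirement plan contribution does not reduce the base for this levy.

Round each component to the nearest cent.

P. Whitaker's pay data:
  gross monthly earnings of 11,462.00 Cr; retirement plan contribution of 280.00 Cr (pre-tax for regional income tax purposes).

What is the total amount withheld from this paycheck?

Regional Income Tax: taxable = 11,462.00 Cr − 280.00 Cr = 11,182.00 Cr
  399.04 Cr + 16.12% × (11,182.00 Cr − 9,200.00 Cr) = 399.04 Cr + 16.12% × 1,982.00 Cr = 718.54 Cr
Solidarity Surcharge: 3% × 11,462.00 Cr = 343.86 Cr
Total: 718.54 Cr + 343.86 Cr = 1,062.40 Cr

1,062.40 Cr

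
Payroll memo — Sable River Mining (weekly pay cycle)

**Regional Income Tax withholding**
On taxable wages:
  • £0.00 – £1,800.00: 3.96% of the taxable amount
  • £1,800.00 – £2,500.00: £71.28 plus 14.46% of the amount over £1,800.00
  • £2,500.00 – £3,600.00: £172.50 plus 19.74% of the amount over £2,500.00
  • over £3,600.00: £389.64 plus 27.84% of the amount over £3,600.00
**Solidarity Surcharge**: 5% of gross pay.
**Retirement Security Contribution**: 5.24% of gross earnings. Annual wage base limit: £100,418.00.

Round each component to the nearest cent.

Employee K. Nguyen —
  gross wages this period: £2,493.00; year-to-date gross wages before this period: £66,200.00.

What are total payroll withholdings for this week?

Regional Income Tax: taxable = £2,493.00
  £71.28 + 14.46% × (£2,493.00 − £1,800.00) = £71.28 + 14.46% × £693.00 = £171.49
Solidarity Surcharge: 5% × £2,493.00 = £124.65
Retirement Security Contribution: 5.24% × £2,493.00 = £130.63
Total: £171.49 + £124.65 + £130.63 = £426.77

£426.77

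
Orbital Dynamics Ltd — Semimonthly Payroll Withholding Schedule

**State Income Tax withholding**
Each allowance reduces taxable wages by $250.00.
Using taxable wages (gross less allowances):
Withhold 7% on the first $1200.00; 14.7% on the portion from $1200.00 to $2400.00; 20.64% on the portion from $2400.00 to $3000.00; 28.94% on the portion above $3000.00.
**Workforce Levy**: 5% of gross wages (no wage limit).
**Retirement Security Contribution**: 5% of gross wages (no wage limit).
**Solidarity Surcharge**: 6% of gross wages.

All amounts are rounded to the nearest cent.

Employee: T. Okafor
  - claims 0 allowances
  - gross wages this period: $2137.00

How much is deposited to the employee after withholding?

State Income Tax: taxable = $2137.00
  $84.00 + 14.7% × ($2137.00 − $1200.00) = $84.00 + 14.7% × $937.00 = $221.74
Workforce Levy: 5% × $2137.00 = $106.85
Retirement Security Contribution: 5% × $2137.00 = $106.85
Solidarity Surcharge: 6% × $2137.00 = $128.22
Total withheld: $221.74 + $106.85 + $106.85 + $128.22 = $563.66
Net pay: $2137.00 − $563.66 = $1573.34

$1573.34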